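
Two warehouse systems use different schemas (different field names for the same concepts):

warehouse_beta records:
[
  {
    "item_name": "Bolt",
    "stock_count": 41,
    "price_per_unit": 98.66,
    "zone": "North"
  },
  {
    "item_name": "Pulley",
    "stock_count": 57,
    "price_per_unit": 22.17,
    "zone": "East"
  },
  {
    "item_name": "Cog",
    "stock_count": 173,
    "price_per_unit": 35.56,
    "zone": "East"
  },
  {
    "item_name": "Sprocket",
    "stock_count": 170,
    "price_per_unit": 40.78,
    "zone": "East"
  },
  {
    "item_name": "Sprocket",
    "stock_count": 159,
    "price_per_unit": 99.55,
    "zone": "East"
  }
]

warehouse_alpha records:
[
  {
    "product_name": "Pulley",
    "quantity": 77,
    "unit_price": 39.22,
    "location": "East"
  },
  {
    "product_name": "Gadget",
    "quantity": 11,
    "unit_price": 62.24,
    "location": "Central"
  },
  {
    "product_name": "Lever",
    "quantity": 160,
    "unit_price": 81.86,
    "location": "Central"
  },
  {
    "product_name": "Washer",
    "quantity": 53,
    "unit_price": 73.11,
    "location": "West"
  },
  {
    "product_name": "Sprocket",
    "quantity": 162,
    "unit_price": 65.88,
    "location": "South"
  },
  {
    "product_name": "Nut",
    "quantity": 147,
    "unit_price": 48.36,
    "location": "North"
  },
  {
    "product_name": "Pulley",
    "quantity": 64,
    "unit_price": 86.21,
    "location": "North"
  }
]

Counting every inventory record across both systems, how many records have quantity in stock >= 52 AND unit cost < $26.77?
1

Schema mappings:
- "stock_count" (warehouse_beta) = "quantity" (warehouse_alpha) = quantity
- "price_per_unit" (warehouse_beta) = "unit_price" (warehouse_alpha) = unit cost

Records meeting both conditions in warehouse_beta: 1
Records meeting both conditions in warehouse_alpha: 0

Total: 1 + 0 = 1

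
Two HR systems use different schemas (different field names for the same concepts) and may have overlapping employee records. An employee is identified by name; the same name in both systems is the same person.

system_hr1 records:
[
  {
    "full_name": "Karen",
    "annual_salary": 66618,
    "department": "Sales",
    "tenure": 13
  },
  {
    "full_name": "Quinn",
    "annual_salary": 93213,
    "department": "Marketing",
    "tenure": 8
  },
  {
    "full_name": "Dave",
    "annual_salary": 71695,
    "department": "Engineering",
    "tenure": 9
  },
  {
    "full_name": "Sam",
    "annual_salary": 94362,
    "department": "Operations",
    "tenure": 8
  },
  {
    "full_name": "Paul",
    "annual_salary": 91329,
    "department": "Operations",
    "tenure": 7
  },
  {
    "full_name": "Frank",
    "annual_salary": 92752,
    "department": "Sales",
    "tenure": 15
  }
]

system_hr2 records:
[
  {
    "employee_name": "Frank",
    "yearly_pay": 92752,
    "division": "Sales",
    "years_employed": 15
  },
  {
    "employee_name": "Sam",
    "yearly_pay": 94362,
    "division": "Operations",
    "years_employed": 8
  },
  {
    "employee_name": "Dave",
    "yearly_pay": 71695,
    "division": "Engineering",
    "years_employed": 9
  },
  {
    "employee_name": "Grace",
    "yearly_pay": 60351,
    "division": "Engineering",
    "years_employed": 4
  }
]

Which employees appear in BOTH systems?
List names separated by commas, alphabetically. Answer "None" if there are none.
Dave, Frank, Sam

Schema mapping: "full_name" (system_hr1) = "employee_name" (system_hr2) = employee name

Names in system_hr1: ['Dave', 'Frank', 'Karen', 'Paul', 'Quinn', 'Sam']
Names in system_hr2: ['Dave', 'Frank', 'Grace', 'Sam']

Intersection: ['Dave', 'Frank', 'Sam']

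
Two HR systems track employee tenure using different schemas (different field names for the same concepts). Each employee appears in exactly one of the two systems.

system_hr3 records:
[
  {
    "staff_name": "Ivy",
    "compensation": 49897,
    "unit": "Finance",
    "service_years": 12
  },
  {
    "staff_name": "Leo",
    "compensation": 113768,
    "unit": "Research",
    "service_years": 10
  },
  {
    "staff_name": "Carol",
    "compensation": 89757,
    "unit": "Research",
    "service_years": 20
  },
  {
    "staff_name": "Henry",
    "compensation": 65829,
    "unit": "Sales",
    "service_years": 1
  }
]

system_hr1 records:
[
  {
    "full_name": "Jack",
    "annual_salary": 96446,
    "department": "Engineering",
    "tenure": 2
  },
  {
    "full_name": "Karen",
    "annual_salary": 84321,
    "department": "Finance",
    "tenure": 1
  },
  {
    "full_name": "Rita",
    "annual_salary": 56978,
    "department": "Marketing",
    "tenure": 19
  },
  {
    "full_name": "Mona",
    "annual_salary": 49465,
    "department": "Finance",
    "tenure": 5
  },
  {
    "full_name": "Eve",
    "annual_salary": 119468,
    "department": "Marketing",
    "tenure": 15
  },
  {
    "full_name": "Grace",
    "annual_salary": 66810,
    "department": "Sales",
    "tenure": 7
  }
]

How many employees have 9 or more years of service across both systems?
5

Reconcile schemas: "service_years" (system_hr3) = "tenure" (system_hr1) = years of service

From system_hr3: 3 employees with >= 9 years
From system_hr1: 2 employees with >= 9 years

Total: 3 + 2 = 5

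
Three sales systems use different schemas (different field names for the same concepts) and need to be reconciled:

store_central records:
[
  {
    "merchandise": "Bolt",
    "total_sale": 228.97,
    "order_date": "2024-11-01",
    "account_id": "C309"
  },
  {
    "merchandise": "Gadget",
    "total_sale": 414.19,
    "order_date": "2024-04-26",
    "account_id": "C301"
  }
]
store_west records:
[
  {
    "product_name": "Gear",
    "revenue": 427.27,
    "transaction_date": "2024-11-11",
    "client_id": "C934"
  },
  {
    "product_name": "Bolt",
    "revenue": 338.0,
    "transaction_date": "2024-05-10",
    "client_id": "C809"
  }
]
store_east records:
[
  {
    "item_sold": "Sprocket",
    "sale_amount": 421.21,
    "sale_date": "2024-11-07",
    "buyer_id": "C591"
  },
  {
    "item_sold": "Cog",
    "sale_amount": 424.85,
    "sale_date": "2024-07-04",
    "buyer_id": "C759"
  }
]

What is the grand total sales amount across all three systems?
2254.49

Schema reconciliation - all amount fields map to sale amount:

store_central (total_sale): 643.16
store_west (revenue): 765.27
store_east (sale_amount): 846.06

Grand total: 2254.49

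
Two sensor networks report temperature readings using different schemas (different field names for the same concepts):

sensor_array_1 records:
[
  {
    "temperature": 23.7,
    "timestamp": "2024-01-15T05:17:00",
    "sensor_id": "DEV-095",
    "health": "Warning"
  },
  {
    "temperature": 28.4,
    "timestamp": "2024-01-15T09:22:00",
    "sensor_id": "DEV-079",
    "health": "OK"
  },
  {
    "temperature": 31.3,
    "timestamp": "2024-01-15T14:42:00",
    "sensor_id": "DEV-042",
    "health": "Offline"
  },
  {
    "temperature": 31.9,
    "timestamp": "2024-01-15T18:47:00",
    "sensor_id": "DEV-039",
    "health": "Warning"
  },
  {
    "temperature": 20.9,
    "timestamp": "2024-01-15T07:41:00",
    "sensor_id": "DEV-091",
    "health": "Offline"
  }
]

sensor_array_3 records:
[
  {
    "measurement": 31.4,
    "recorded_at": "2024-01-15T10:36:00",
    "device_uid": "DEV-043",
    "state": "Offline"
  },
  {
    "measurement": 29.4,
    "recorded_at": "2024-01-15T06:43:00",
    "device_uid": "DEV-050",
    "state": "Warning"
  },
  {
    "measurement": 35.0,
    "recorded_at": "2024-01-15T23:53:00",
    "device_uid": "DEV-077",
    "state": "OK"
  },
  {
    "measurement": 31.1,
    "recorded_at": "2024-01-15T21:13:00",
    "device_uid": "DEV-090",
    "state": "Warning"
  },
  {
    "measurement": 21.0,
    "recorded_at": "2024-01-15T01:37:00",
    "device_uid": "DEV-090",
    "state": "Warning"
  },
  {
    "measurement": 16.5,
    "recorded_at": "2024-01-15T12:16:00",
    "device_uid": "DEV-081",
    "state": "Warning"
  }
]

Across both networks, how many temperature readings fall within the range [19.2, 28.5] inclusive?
4

Schema mapping: "temperature" (sensor_array_1) = "measurement" (sensor_array_3) = temperature

Readings in [19.2, 28.5] from sensor_array_1: 3
Readings in [19.2, 28.5] from sensor_array_3: 1

Total count: 3 + 1 = 4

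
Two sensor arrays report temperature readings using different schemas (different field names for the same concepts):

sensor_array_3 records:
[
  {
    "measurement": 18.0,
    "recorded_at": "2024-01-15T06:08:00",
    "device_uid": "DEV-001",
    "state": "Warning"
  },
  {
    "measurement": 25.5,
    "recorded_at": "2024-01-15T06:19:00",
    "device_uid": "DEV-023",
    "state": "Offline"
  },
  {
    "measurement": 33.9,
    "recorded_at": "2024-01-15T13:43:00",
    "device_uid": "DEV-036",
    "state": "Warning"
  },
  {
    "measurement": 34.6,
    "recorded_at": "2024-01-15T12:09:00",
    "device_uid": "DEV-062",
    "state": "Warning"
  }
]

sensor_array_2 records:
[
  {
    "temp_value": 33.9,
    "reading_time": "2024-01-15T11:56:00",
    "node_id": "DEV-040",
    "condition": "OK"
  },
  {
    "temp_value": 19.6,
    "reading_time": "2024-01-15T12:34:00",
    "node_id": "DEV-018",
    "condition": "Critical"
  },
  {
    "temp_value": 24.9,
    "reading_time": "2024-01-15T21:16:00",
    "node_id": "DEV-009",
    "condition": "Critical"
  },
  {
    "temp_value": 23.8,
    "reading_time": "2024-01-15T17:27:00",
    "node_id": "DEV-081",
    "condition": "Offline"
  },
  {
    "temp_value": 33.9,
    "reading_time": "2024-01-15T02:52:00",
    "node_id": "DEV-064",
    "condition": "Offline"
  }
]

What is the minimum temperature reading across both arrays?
18.0

Schema mapping: "measurement" (sensor_array_3) = "temp_value" (sensor_array_2) = temperature reading

Minimum in sensor_array_3: 18.0
Minimum in sensor_array_2: 19.6

Overall minimum: min(18.0, 19.6) = 18.0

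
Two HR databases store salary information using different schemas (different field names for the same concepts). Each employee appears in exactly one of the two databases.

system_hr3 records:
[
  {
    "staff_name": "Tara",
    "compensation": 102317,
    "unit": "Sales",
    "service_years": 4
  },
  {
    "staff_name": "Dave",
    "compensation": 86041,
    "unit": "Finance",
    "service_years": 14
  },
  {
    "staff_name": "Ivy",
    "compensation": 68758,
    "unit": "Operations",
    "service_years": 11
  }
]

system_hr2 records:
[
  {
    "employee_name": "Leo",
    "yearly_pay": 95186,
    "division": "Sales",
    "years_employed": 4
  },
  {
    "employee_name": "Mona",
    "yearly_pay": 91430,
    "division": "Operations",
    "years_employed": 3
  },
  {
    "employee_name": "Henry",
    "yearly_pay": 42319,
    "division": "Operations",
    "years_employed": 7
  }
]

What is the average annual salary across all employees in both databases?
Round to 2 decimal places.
81008.50

Schema mapping: "compensation" (system_hr3) = "yearly_pay" (system_hr2) = annual salary

All salaries: [102317, 86041, 68758, 95186, 91430, 42319]
Sum: 486051
Count: 6
Average: 486051 / 6 = 81008.50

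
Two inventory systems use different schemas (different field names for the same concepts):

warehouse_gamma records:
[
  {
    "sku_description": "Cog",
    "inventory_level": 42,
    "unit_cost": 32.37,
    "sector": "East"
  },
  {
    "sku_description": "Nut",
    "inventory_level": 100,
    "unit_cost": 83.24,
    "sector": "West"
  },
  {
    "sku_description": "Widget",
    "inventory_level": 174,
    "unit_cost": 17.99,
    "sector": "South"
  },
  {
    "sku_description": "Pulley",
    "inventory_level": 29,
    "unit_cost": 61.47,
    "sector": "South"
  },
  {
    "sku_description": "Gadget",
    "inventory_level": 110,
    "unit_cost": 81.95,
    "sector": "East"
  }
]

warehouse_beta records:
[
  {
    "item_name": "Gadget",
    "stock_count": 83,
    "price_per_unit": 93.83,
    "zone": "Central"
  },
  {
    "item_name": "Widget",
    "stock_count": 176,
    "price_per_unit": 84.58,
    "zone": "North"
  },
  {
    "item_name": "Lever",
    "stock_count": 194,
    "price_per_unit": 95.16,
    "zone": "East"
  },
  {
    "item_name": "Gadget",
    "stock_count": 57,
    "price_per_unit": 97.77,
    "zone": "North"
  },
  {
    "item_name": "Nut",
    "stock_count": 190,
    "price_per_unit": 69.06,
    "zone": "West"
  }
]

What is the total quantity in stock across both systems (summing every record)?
1155

To reconcile these schemas, identify the field holding the quantity in stock in each system:
1. In warehouse_gamma it is "inventory_level"
2. In warehouse_beta it is "stock_count"

From warehouse_gamma: 42 + 100 + 174 + 29 + 110 = 455
From warehouse_beta: 83 + 176 + 194 + 57 + 190 = 700

Total: 455 + 700 = 1155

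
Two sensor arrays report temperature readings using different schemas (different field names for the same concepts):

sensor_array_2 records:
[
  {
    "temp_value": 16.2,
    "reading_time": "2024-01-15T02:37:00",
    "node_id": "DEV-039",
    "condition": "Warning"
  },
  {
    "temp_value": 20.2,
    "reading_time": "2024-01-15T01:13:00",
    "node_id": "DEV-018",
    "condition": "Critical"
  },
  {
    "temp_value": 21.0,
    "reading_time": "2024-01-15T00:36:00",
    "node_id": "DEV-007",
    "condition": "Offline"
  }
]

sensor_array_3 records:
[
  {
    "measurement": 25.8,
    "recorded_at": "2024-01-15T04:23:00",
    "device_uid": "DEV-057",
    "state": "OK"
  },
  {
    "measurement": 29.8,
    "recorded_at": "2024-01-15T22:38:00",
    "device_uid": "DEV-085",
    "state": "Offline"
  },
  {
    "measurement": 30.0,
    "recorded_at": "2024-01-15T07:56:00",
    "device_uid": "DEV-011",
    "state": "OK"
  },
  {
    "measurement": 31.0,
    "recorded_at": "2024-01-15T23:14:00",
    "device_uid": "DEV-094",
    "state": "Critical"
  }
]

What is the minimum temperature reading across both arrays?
16.2

Schema mapping: "temp_value" (sensor_array_2) = "measurement" (sensor_array_3) = temperature reading

Minimum in sensor_array_2: 16.2
Minimum in sensor_array_3: 25.8

Overall minimum: min(16.2, 25.8) = 16.2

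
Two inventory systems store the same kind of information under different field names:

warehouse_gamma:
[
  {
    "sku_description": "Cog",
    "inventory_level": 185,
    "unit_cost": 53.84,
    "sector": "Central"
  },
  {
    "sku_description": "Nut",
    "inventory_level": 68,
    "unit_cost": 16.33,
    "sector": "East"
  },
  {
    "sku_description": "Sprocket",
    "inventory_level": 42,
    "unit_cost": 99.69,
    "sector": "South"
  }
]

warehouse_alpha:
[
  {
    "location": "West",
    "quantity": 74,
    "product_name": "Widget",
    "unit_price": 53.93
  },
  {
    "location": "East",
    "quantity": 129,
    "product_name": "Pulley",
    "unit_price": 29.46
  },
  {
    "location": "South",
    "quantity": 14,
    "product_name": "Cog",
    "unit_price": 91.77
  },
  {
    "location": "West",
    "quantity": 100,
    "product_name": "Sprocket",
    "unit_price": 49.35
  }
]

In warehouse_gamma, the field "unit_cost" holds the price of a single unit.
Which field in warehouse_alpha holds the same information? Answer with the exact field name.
unit_price

In warehouse_gamma, "unit_cost" holds the price of a single unit.
The fields in warehouse_alpha are: "location", "quantity", "product_name", "unit_price".
"unit_price" is the match: the name refers to the same concept and its values are decimal currency amounts (e.g. 53.93, 29.46).
The other fields ("location", "quantity", "product_name") hold different kinds of data.

So "unit_cost" in warehouse_gamma corresponds to "unit_price" in warehouse_alpha.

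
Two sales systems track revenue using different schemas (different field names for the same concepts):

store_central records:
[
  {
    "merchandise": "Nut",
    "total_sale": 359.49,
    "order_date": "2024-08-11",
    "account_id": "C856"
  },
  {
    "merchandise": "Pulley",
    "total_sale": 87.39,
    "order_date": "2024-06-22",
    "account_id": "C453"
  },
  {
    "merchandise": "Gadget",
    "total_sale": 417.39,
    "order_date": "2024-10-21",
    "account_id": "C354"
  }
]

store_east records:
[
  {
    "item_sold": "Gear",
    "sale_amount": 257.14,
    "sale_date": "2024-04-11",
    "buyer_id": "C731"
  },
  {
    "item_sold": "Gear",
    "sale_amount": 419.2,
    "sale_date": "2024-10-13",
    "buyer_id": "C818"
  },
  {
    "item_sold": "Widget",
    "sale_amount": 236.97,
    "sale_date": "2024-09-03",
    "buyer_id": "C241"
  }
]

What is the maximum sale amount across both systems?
419.2

Reconcile: "total_sale" (store_central) = "sale_amount" (store_east) = sale amount

Maximum in store_central: 417.39
Maximum in store_east: 419.2

Overall maximum: max(417.39, 419.2) = 419.2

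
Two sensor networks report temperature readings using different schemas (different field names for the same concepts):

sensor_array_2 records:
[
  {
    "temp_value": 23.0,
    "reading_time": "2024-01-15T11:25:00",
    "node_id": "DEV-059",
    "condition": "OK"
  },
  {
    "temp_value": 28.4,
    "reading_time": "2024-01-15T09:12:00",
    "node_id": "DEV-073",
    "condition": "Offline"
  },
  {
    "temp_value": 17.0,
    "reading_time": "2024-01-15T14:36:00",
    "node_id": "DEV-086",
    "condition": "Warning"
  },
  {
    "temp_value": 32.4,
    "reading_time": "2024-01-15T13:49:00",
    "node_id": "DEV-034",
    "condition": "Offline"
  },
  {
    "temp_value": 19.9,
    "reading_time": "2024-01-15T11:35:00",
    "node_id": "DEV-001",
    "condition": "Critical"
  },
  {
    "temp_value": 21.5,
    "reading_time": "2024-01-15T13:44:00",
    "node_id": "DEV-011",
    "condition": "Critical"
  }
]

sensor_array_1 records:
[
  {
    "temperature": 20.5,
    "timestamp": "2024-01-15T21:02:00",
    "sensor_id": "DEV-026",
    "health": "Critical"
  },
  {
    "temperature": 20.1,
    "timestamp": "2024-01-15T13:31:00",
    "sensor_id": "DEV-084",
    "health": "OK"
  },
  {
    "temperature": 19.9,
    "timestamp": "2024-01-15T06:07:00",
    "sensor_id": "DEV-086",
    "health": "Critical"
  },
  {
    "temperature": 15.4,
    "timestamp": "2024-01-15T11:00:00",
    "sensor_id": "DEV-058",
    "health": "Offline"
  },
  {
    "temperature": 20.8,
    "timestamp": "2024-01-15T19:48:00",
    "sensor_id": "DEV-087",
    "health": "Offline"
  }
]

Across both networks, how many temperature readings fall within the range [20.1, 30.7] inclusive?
6

Schema mapping: "temp_value" (sensor_array_2) = "temperature" (sensor_array_1) = temperature

Readings in [20.1, 30.7] from sensor_array_2: 3
Readings in [20.1, 30.7] from sensor_array_1: 3

Total count: 3 + 3 = 6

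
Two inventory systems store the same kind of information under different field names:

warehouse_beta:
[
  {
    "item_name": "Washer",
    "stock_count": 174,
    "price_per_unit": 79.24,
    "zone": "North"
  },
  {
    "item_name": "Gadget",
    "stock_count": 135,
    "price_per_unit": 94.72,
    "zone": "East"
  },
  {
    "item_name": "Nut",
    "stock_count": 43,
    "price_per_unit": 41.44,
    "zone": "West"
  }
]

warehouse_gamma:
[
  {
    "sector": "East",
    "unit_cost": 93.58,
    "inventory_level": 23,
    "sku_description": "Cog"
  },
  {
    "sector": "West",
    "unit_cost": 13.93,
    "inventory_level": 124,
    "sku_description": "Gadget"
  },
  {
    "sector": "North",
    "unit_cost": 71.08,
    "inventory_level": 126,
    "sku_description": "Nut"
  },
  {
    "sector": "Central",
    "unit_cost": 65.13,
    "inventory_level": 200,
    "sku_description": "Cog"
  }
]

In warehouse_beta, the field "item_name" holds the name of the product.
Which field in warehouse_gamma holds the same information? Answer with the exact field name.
sku_description

In warehouse_beta, "item_name" holds the name of the product.
The fields in warehouse_gamma are: "sector", "unit_cost", "inventory_level", "sku_description".
"sku_description" is the match: the name refers to the same concept and its values are product-name strings (e.g. 'Cog', 'Gadget').
The other fields ("sector", "unit_cost", "inventory_level") hold different kinds of data.

So "item_name" in warehouse_beta corresponds to "sku_description" in warehouse_gamma.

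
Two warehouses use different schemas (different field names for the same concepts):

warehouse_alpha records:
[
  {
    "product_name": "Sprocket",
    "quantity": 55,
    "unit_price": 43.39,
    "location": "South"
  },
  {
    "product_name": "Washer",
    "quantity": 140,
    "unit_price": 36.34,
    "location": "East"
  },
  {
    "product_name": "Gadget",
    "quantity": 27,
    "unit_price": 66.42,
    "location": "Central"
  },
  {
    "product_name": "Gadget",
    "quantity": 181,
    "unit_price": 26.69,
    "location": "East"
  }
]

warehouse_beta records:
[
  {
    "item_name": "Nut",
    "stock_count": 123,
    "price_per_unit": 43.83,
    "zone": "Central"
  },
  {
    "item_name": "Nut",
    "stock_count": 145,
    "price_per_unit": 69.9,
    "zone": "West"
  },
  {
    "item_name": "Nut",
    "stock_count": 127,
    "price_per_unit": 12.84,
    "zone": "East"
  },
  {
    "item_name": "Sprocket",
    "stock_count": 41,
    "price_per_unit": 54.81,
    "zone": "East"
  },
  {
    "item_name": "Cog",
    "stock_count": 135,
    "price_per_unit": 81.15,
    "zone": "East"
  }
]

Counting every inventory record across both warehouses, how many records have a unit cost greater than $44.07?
4

Schema mapping: "unit_price" (warehouse_alpha) = "price_per_unit" (warehouse_beta) = unit cost

Records > $44.07 in warehouse_alpha: 1
Records > $44.07 in warehouse_beta: 3

Total count: 1 + 3 = 4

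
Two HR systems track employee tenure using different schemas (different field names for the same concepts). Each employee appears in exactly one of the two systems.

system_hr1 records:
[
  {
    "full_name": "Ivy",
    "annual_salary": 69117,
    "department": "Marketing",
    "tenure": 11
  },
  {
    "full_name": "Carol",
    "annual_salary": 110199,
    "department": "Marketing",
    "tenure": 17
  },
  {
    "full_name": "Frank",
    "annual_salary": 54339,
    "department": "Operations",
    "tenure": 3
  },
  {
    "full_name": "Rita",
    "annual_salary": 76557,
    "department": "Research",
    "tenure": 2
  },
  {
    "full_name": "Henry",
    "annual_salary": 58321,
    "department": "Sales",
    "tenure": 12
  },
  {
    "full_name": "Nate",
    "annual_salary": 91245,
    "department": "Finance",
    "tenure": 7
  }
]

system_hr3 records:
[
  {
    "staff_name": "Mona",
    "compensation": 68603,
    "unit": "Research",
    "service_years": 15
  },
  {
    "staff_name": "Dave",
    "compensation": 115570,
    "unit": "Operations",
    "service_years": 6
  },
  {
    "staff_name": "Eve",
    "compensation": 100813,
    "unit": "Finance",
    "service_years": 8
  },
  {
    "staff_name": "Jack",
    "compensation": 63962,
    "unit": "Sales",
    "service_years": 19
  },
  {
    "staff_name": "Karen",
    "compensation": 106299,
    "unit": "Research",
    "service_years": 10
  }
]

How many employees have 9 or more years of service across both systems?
6

Reconcile schemas: "tenure" (system_hr1) = "service_years" (system_hr3) = years of service

From system_hr1: 3 employees with >= 9 years
From system_hr3: 3 employees with >= 9 years

Total: 3 + 3 = 6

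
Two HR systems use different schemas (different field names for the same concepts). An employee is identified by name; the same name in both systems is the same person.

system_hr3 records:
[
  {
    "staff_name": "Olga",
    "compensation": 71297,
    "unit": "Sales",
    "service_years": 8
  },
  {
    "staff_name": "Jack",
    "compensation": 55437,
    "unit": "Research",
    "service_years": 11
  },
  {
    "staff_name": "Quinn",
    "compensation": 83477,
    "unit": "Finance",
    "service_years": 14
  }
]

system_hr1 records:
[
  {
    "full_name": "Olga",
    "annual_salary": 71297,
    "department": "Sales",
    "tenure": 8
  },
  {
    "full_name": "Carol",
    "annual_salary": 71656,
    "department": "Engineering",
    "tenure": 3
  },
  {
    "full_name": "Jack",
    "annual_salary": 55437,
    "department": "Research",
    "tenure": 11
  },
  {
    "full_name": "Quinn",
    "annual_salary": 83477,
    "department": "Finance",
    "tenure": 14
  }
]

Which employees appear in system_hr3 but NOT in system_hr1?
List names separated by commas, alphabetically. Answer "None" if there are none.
None

Schema mapping: "staff_name" (system_hr3) = "full_name" (system_hr1) = employee name

Names in system_hr3: ['Jack', 'Olga', 'Quinn']
Names in system_hr1: ['Carol', 'Jack', 'Olga', 'Quinn']

In system_hr3 but not system_hr1: None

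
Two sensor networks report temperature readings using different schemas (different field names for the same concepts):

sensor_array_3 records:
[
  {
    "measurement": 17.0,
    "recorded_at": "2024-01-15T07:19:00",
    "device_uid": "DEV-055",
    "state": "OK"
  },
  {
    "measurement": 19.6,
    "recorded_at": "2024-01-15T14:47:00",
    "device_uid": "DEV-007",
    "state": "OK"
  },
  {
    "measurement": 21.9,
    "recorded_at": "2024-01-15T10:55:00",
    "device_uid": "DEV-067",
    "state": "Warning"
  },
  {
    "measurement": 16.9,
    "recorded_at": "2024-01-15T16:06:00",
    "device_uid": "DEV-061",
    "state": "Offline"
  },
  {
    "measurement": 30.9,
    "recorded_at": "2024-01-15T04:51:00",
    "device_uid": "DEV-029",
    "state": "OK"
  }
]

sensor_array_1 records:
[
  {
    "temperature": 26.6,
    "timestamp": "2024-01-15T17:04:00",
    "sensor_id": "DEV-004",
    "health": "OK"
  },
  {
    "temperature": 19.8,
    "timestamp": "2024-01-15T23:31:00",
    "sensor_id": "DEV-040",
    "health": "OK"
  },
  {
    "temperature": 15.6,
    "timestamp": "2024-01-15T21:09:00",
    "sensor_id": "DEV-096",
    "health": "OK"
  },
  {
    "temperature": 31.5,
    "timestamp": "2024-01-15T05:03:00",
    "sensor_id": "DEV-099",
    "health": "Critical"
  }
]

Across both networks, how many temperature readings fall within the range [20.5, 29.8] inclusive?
2

Schema mapping: "measurement" (sensor_array_3) = "temperature" (sensor_array_1) = temperature

Readings in [20.5, 29.8] from sensor_array_3: 1
Readings in [20.5, 29.8] from sensor_array_1: 1

Total count: 1 + 1 = 2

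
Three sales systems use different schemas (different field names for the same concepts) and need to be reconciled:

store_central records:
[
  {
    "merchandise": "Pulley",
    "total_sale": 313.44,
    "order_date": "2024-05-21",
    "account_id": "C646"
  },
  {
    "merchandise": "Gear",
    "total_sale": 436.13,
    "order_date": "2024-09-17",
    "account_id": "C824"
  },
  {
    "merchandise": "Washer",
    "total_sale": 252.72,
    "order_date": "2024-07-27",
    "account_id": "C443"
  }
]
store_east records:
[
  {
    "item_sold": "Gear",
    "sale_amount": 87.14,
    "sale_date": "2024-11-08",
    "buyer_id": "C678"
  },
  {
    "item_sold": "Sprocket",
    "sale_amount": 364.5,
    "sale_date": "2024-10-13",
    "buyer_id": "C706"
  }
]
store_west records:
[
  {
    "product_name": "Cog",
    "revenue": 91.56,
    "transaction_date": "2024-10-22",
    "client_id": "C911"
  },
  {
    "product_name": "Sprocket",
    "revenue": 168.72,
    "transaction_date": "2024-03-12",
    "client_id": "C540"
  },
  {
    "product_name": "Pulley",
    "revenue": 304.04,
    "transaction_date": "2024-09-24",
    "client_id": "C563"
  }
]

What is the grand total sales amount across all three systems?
2018.25

Schema reconciliation - all amount fields map to sale amount:

store_central (total_sale): 1002.29
store_east (sale_amount): 451.64
store_west (revenue): 564.32

Grand total: 2018.25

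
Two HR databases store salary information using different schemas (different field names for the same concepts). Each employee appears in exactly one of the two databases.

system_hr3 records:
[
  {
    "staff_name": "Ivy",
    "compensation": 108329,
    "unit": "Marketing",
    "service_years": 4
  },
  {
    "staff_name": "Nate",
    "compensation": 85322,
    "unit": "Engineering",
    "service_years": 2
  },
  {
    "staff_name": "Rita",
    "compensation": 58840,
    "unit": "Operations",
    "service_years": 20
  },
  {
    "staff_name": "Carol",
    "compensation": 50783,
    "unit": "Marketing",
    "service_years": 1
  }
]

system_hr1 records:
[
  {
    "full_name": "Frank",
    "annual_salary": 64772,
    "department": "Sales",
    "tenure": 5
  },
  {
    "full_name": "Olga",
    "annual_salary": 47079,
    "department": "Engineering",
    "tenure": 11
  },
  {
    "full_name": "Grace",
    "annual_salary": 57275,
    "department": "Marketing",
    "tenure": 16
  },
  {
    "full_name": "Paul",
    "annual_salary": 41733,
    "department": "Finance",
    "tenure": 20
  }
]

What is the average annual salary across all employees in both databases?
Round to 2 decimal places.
64266.63

Schema mapping: "compensation" (system_hr3) = "annual_salary" (system_hr1) = annual salary

All salaries: [108329, 85322, 58840, 50783, 64772, 47079, 57275, 41733]
Sum: 514133
Count: 8
Average: 514133 / 8 = 64266.63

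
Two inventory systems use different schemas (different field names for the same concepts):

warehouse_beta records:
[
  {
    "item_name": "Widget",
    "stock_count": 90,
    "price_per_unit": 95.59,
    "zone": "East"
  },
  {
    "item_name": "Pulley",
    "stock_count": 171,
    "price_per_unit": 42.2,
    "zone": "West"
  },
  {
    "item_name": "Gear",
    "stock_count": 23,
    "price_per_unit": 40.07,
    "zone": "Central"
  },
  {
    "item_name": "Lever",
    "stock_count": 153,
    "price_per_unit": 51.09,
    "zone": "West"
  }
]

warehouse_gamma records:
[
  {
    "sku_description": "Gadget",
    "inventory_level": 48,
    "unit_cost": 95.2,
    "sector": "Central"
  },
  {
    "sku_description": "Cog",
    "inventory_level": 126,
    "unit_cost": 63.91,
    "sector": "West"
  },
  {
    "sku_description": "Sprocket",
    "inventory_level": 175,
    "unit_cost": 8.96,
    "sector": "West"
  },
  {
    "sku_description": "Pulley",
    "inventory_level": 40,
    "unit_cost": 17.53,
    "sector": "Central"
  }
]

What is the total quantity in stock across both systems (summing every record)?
826

To reconcile these schemas, identify the field holding the quantity in stock in each system:
1. In warehouse_beta it is "stock_count"
2. In warehouse_gamma it is "inventory_level"

From warehouse_beta: 90 + 171 + 23 + 153 = 437
From warehouse_gamma: 48 + 126 + 175 + 40 = 389

Total: 437 + 389 = 826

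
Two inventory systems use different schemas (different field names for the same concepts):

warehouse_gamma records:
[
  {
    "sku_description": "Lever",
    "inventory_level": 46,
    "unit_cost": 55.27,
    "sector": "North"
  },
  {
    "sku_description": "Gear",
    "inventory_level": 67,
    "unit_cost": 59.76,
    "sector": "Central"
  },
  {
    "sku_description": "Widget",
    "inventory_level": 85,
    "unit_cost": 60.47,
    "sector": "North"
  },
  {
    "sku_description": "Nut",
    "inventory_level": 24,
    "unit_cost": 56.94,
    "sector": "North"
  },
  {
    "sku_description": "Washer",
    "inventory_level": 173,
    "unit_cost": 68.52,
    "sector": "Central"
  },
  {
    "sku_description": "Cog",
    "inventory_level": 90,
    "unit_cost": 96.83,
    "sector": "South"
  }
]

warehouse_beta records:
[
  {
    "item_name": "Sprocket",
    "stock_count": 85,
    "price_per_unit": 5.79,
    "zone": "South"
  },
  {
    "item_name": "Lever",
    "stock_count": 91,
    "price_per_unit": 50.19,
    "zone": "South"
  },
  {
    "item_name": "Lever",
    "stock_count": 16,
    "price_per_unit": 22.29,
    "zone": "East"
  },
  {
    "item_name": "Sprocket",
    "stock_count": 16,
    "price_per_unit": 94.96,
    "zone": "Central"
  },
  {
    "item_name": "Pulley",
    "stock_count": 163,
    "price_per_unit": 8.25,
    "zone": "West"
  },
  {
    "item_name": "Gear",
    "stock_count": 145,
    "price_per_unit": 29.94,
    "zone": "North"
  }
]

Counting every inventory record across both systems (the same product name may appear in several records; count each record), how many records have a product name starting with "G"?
2

Schema mapping: "sku_description" (warehouse_gamma) = "item_name" (warehouse_beta) = product name

Records with product name starting with "G" in warehouse_gamma: 1
Records with product name starting with "G" in warehouse_beta: 1

Total: 1 + 1 = 2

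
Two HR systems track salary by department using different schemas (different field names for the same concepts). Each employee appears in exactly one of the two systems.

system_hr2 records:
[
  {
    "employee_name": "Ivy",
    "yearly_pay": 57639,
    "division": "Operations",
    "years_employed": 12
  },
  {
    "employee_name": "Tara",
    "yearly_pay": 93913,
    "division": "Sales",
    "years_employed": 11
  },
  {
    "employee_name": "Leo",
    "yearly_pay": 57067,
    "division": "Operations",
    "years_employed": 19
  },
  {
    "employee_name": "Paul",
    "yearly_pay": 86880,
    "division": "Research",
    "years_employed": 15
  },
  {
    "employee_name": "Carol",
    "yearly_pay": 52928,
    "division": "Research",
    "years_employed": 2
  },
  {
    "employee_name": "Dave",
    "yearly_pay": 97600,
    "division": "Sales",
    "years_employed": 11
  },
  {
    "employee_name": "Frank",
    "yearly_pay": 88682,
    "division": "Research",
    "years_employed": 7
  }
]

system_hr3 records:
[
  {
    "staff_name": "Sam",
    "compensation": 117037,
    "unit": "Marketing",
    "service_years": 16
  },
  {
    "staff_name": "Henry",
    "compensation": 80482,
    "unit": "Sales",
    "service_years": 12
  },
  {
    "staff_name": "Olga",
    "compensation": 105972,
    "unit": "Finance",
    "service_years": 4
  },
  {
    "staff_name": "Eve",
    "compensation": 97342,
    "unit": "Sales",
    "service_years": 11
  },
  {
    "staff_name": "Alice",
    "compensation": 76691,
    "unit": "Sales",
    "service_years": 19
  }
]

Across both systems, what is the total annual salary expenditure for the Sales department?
446028

Schema mappings:
- "division" (system_hr2) = "unit" (system_hr3) = department
- "yearly_pay" (system_hr2) = "compensation" (system_hr3) = salary

Sales salaries from system_hr2: 191513
Sales salaries from system_hr3: 254515

Total: 191513 + 254515 = 446028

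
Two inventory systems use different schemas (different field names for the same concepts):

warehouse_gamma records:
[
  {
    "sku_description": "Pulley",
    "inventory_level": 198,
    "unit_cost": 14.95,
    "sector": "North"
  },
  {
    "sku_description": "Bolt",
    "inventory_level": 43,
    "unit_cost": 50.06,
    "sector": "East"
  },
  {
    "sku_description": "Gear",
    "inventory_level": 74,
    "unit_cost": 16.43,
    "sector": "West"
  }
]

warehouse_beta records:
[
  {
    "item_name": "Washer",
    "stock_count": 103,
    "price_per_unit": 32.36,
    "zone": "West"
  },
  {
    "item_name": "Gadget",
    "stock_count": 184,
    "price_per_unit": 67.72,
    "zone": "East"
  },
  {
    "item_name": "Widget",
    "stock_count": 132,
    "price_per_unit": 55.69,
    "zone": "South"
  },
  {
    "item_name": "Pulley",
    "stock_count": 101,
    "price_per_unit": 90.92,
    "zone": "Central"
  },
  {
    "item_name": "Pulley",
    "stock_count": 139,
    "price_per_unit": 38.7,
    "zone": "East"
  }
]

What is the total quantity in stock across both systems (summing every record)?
974

To reconcile these schemas, identify the field holding the quantity in stock in each system:
1. In warehouse_gamma it is "inventory_level"
2. In warehouse_beta it is "stock_count"

From warehouse_gamma: 198 + 43 + 74 = 315
From warehouse_beta: 103 + 184 + 132 + 101 + 139 = 659

Total: 315 + 659 = 974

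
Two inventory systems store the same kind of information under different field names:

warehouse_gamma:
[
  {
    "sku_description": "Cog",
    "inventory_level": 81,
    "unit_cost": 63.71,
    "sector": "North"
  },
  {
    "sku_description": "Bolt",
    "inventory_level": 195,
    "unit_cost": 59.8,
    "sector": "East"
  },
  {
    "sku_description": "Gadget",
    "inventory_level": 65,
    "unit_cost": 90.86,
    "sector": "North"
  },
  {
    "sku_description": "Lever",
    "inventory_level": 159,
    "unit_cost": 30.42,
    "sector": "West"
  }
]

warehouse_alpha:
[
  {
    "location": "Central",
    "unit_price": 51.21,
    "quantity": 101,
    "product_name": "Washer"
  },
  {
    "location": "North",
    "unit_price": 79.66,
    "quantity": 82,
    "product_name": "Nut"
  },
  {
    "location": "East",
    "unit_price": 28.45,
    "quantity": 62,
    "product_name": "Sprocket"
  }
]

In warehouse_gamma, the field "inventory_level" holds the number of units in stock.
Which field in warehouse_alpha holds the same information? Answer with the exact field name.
quantity

In warehouse_gamma, "inventory_level" holds the number of units in stock.
The fields in warehouse_alpha are: "location", "unit_price", "quantity", "product_name".
"quantity" is the match: the name refers to the same concept and its values are whole-number counts (e.g. 101, 82).
The other fields ("location", "unit_price", "product_name") hold different kinds of data.

So "inventory_level" in warehouse_gamma corresponds to "quantity" in warehouse_alpha.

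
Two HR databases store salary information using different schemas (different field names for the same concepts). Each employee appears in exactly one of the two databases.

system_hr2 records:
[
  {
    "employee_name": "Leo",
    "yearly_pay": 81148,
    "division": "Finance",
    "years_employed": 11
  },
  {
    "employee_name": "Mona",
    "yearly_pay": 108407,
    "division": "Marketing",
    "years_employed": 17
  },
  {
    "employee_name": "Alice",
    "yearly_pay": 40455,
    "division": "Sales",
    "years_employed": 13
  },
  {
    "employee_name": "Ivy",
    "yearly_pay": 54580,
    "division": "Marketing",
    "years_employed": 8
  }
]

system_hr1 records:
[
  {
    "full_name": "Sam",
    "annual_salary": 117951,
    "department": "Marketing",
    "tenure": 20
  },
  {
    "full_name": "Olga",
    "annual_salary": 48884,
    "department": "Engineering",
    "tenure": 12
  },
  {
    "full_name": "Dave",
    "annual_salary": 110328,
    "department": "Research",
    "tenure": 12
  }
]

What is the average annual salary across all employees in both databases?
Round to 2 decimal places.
80250.43

Schema mapping: "yearly_pay" (system_hr2) = "annual_salary" (system_hr1) = annual salary

All salaries: [81148, 108407, 40455, 54580, 117951, 48884, 110328]
Sum: 561753
Count: 7
Average: 561753 / 7 = 80250.43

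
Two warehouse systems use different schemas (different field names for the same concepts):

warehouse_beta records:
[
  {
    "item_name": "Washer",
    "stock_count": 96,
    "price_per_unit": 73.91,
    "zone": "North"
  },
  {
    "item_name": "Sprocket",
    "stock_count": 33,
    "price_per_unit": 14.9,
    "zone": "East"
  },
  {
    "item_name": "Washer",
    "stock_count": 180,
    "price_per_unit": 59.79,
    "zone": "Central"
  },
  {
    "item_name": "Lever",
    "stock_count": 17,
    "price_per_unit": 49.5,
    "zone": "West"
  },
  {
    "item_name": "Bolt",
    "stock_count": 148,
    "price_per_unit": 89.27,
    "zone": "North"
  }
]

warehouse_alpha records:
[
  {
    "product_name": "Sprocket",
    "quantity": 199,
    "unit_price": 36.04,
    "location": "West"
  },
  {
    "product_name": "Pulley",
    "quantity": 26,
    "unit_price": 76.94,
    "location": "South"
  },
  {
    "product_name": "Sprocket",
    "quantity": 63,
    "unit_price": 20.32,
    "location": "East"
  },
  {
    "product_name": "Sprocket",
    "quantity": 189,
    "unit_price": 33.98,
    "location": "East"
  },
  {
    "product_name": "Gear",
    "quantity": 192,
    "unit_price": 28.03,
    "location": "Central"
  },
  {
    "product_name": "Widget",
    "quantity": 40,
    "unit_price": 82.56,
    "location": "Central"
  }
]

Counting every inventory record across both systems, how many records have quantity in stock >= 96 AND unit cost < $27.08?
0

Schema mappings:
- "stock_count" (warehouse_beta) = "quantity" (warehouse_alpha) = quantity
- "price_per_unit" (warehouse_beta) = "unit_price" (warehouse_alpha) = unit cost

Records meeting both conditions in warehouse_beta: 0
Records meeting both conditions in warehouse_alpha: 0

Total: 0 + 0 = 0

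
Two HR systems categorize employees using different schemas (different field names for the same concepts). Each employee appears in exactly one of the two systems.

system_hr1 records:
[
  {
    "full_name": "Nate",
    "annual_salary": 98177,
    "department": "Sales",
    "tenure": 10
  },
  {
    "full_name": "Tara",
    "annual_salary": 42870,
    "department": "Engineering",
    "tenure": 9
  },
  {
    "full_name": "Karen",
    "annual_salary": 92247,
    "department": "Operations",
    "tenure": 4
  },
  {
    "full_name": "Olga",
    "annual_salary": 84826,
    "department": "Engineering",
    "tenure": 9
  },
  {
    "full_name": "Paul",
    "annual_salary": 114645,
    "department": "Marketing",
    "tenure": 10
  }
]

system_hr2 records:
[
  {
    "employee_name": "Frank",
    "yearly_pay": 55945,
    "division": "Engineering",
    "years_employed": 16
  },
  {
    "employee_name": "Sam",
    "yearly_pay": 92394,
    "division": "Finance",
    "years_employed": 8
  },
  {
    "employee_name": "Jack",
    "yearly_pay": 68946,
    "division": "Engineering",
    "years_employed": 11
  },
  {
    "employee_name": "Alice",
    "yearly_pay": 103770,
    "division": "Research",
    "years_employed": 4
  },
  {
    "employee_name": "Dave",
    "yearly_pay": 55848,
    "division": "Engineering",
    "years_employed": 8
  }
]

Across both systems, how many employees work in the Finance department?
1

Schema mapping: "department" (system_hr1) = "division" (system_hr2) = department

Finance employees in system_hr1: 0
Finance employees in system_hr2: 1

Total in Finance: 0 + 1 = 1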